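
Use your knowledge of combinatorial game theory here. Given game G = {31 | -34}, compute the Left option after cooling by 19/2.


Original game: {31 | -34} (a switch {a | b} with a > b).
Cooling by t (for t below the temperature (a - b)/2 = 65/2) taxes each move by t: {a | b} cooled by t is {a - t | b + t}.
Cooling amount: t = 19/2
Cooled Left option: 31 - 19/2 = 43/2
Cooled Right option: -34 + 19/2 = -49/2
Cooled game: {43/2 | -49/2}
Left option = 43/2

43/2


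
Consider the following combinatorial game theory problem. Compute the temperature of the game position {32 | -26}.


The game is {32 | -26}, a switch {a | b} with numbers a > b.
Cooling {a | b} by t gives {a - t | b + t}, which stops being hot when a - t = b + t, i.e. at t = (a - b)/2. So the temperature of a switch is (a - b)/2.
Temperature = (Left option - Right option) / 2
= (32 - (-26)) / 2
= 58 / 2
= 29

29


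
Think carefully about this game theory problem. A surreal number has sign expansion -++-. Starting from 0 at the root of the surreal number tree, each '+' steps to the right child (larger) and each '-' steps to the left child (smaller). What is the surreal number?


Sign expansion: -++-
Rule: track bounds (lo, hi), initially (-inf, +inf). On '+', the current value becomes lo and we move to the simplest number in (value, hi): value + 1 if hi = +inf, otherwise the midpoint (value + hi)/2. On '-', the current value becomes hi and we move to value - 1 if lo = -inf, otherwise the midpoint (lo + value)/2.
Start at 0.
Step 1: sign = -, move left. Bounds: (-inf, 0). Value = -1
Step 2: sign = +, move right. Bounds: (-1, 0). Value = -1/2
Step 3: sign = +, move right. Bounds: (-1/2, 0). Value = -1/4
Step 4: sign = -, move left. Bounds: (-1/2, -1/4). Value = -3/8
The surreal number with sign expansion -++- is -3/8.

-3/8


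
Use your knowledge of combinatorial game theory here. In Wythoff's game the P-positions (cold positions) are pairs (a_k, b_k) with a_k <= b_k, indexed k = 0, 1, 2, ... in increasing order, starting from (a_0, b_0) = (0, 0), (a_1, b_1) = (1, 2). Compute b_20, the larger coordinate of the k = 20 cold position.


By Wythoff's theorem, a_k = floor(k * phi) and b_k = floor(k * phi^2) = a_k + k, where phi = (1 + sqrt(5))/2 is the golden ratio.
phi = (1 + sqrt(5))/2 = 1.618034
phi^2 = phi + 1 = 2.618034
k = 20
k * phi^2 = 20 * 2.618034 = 52.360680
b_20 = floor(k * phi^2) = 52 (check: a_20 + k = 32 + 20 = 52)

52


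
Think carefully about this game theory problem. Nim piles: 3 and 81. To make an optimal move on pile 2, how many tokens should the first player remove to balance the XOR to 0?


Piles: 3 and 81
Current XOR: 3 XOR 81 = 82 (non-zero, so this is an N-position).
To make the XOR zero, we need to find a move that balances the piles.
For pile 2 (size 81): target = 81 XOR 82 = 3
We reduce pile 2 from 81 to 3.
Tokens removed: 81 - 3 = 78
Verification: 3 XOR 3 = 0

78


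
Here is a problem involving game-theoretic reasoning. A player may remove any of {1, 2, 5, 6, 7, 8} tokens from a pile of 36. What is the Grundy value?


The subtraction set is S = {1, 2, 5, 6, 7, 8}.
G(k) = mex{ G(k - s) : s in S, s <= k }. We compute iteratively: G(0) = 0.
G(1) = mex({0}) = 1
G(2) = mex({0, 1}) = 2
G(3) = mex({1, 2}) = 0
G(4) = mex({0, 2}) = 1
G(5) = mex({0, 1}) = 2
G(6) = mex({0, 1, 2}) = 3
G(7) = mex({0, 1, 2, 3}) = 4
G(8) = mex({0, 1, 2, 3, 4}) = 5
G(9) = mex({0, 1, 2, 4, 5}) = 3
G(10) = mex({0, 1, 2, 3, 5}) = 4
G(11) = mex({0, 1, 2, 3, 4}) = 5
G(12) = mex({1, 2, 3, 4, 5}) = 0
G(13) = mex({0, 2, 3, 4, 5}) = 1
G(14) = mex({0, 1, 3, 4, 5}) = 2
G(15) = mex({1, 2, 3, 4, 5}) = 0
G(16) = mex({0, 2, 3, 4, 5}) = 1
G(17) = mex({0, 1, 3, 4, 5}) = 2
G(18) = mex({0, 1, 2, 4, 5}) = 3
G(19) = mex({0, 1, 2, 3, 5}) = 4
Observe that G(12)..G(19) = 0, 1, 2, 0, 1, 2, 3, 4 repeats G(0)..G(7) = 0, 1, 2, 0, 1, 2, 3, 4.
For k >= max(S) = 8, G(k) is determined by the previous 8 values G(k-8)..G(k-1); a window of 8 consecutive values has recurred shifted by 12, so by induction G(k + 12) = G(k) for all k >= 0: the sequence is periodic from the start with period 12.
One period: G(0..11) = 0, 1, 2, 0, 1, 2, 3, 4, 5, 3, 4, 5.
36 mod 12 = 0, so G(36) = G(0) = 0.

0


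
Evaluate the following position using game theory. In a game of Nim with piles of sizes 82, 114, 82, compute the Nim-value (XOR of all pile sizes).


We need the XOR (exclusive or) of all pile sizes.
After XOR-ing pile 1 (size 82): 0 XOR 82 = 82
After XOR-ing pile 2 (size 114): 82 XOR 114 = 32
After XOR-ing pile 3 (size 82): 32 XOR 82 = 114
The Nim-value of this position is 114.

114


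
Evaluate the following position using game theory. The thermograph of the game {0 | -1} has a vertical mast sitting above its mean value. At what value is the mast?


Game = {0 | -1}, a switch {a | b} with numbers a > b.
Its thermograph has left wall a - t and right wall b + t, which meet at t = (a - b)/2, where both equal (a + b)/2. So the mast (mean value) is at (a + b)/2.
Mean = (0 + (-1))/2 = -1/2 = -1/2

-1/2


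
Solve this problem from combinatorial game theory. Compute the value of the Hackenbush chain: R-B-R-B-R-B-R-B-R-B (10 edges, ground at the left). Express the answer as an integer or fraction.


Edges (from ground): R-B-R-B-R-B-R-B-R-B
By Berlekamp's sign-expansion rule, a Blue-Red Hackenbush stalk has the value of the surreal number whose sign sequence is the edge sequence with B -> + and R -> -.
Sign sequence: -+-+-+-+-+
Trace the sign expansion in the surreal number tree, starting from 0:
Edge 1: R (sign -) -> bounds (-inf, 0), value = -1
Edge 2: B (sign +) -> bounds (-1, 0), value = -1/2
Edge 3: R (sign -) -> bounds (-1, -1/2), value = -3/4
Edge 4: B (sign +) -> bounds (-3/4, -1/2), value = -5/8
Edge 5: R (sign -) -> bounds (-3/4, -5/8), value = -11/16
Edge 6: B (sign +) -> bounds (-11/16, -5/8), value = -21/32
Edge 7: R (sign -) -> bounds (-11/16, -21/32), value = -43/64
Edge 8: B (sign +) -> bounds (-43/64, -21/32), value = -85/128
Edge 9: R (sign -) -> bounds (-43/64, -85/128), value = -171/256
Edge 10: B (sign +) -> bounds (-171/256, -85/128), value = -341/512
Game value = -341/512

-341/512


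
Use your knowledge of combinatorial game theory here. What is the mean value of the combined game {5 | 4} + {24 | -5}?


G1 = {5 | 4}, G2 = {24 | -5}
Each is a switch {a | b} with numbers a > b; its mean value is (a + b)/2, and mean value is additive over game sums: m(G1 + G2) = m(G1) + m(G2).
Mean of G1 = (5 + (4))/2 = 9/2 = 9/2
Mean of G2 = (24 + (-5))/2 = 19/2 = 19/2
Mean of G1 + G2 = 9/2 + 19/2 = 14

14


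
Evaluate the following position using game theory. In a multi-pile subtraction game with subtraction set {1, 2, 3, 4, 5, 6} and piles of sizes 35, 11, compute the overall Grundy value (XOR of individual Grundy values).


Subtraction set: {1, 2, 3, 4, 5, 6}
For this subtraction set, G(n) = n mod 7 (period = max + 1 = 7).
Pile 1 (size 35): G(35) = 35 mod 7 = 0
Pile 2 (size 11): G(11) = 11 mod 7 = 4
Total Grundy value = XOR of all: 0 XOR 4 = 4

4


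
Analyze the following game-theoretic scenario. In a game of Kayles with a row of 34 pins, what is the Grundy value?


Kayles: a move removes 1 or 2 adjacent pins from a contiguous row.
Removing pins from a row of k leaves two independent rows (a, b) with a + b = k - 1 (one pin) or a + b = k - 2 (two pins); an end removal gives a = 0.
By Sprague-Grundy, G(k) = mex{ G(a) XOR G(b) } over all these splits. G(0) = 0.
G(1): splits (0,0):0^0=0 -> mex({0}) = 1
G(2): splits (0,1):0^1=1 (0,0):0^0=0 -> mex({0, 1}) = 2
G(3): splits (0,2):0^2=2 (1,1):1^1=0 (0,1):0^1=1 -> mex({0, 1, 2}) = 3
G(4): splits (0,3):0^3=3 (1,2):1^2=3 (0,2):0^2=2 (1,1):1^1=0 -> mex({0, 2, 3}) = 1
G(5): splits (0,4):0^1=1 (1,3):1^3=2 (2,2):2^2=0 (0,3):0^3=3 (1,2):1^2=3 -> mex({0, 1, 2, 3}) = 4
G(6) = mex({0, 1, 2, 4}) = 3
G(7) = mex({0, 1, 3, 4, 5}) = 2
G(8) = mex({0, 2, 3, 5, 6}) = 1
G(9) = mex({0, 1, 2, 3, 6, 7}) = 4
G(10) = mex({0, 1, 3, 4, 5, 7}) = 2
G(11) = mex({0, 1, 2, 3, 4, 5}) = 6
G(12) = mex({0, 1, 2, 3, 5, 6, 7}) = 4
G(13) = mex({0, 2, 3, 4, 6, 7}) = 1
G(14) = mex({0, 1, 4, 5, 6, 7}) = 2
G(15) = mex({0, 1, 2, 3, 4, 5, 6}) = 7
G(16) = mex({0, 2, 3, 5, 6, 7}) = 1
G(17) = mex({0, 1, 2, 3, 5, 6, 7}) = 4
G(18) = mex({0, 1, 2, 4, 5, 6}) = 3
G(19) = mex({0, 1, 3, 4, 5, 7}) = 2
G(20) = mex({0, 2, 3, 4, 5, 6, 7}) = 1
G(21) = mex({0, 1, 2, 3, 5, 6, 7}) = 4
G(22) = mex({0, 1, 2, 3, 4, 5, 7}) = 6
G(23) = mex({0, 1, 2, 3, 4, 5, 6}) = 7
G(24) = mex({0, 1, 2, 3, 5, 6, 7}) = 4
G(25) = mex({0, 2, 3, 4, 6, 7}) = 1
G(26) = mex({0, 1, 3, 4, 5, 6, 7}) = 2
G(27) = mex({0, 1, 2, 3, 4, 5, 6, 7}) = 8
G(28) = mex({0, 1, 2, 3, 4, 6, 7, 8}) = 5
G(29) = mex({0, 1, 2, 3, 5, 6, 7, 8, 9}) = 4
G(30) = mex({0, 1, 2, 3, 4, 5, 6, 9, 10}) = 7
G(31) = mex({0, 1, 3, 4, 5, 7, 10, 11}) = 2
G(32) = mex({0, 2, 3, 4, 5, 6, 7, 9, 11}) = 1
G(33) = mex({0, 1, 2, 3, 4, 5, 6, 7, 9, 12}) = 8
G(34) = mex({0, 1, 2, 3, 4, 5, 7, 8, 11, 12}) = 6
Therefore G(34) = 6.

6


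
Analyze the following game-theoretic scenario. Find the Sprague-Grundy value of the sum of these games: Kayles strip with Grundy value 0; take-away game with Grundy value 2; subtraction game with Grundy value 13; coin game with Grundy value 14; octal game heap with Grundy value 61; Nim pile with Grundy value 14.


By the Sprague-Grundy theorem, the Grundy value of a sum of games is the XOR of individual Grundy values.
Kayles strip: Grundy value = 0. Running XOR: 0 XOR 0 = 0
take-away game: Grundy value = 2. Running XOR: 0 XOR 2 = 2
subtraction game: Grundy value = 13. Running XOR: 2 XOR 13 = 15
coin game: Grundy value = 14. Running XOR: 15 XOR 14 = 1
octal game heap: Grundy value = 61. Running XOR: 1 XOR 61 = 60
Nim pile: Grundy value = 14. Running XOR: 60 XOR 14 = 50
The combined Grundy value is 50.

50


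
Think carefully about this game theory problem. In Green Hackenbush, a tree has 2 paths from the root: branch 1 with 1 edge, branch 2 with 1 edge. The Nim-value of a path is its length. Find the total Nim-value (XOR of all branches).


The tree has 2 branches from the ground vertex.
In Green Hackenbush, the Nim-value of a simple path of length k is k.
Branch 1: length 1, Nim-value = 1
Branch 2: length 1, Nim-value = 1
Total Nim-value = XOR of all branch values:
0 XOR 1 = 1
1 XOR 1 = 0
Nim-value of the tree = 0

0


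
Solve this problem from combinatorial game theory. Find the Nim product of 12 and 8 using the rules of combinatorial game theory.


Nim multiplication is bilinear over XOR: (u XOR v) * w = (u*w) XOR (v*w).
So we split each operand into its bit components and XOR the pairwise Nim products.
12 = 4 + 8 (as XOR of powers of 2).
8 = 8 (as XOR of powers of 2).
Using the standard Nim-product table on single bits:
  2*2 = 3,   2*4 = 8,   2*8 = 12,
  4*4 = 6,   4*8 = 11,  8*8 = 13,
and  1*x = x (identity), k*l = l*k (commutative).
Pairwise Nim products:
  4 * 8 = 11
  8 * 8 = 13
XOR them: 11 XOR 13 = 6.
Result: 12 * 8 = 6 (in Nim).

6


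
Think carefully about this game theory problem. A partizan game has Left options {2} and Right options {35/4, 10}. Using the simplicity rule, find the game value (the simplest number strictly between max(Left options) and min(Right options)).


Left options: {2}, max = 2
Right options: {35/4, 10}, min = 35/4
All options are numbers and max(Left) < min(Right), so by the simplicity theorem the value is the simplest (earliest-born) number strictly between 2 and 35/4.
Integers 3 through 8 all lie strictly between 2 and 35/4.
Among integers, the simplest (lowest birthday = smallest |n|; 0 is born on day 0, +-n on day n) is 3.
No non-integer in the interval can be simpler: if x is a non-integer in the interval, then floor(x) or ceil(x) also lies in the interval (the interval contains an integer), and both are proper prefixes of x's sign expansion, i.e. born earlier. So the game value is 3.
Game value = 3

3


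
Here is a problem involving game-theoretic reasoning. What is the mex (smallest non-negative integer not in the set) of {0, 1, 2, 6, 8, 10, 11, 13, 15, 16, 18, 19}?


Set = {0, 1, 2, 6, 8, 10, 11, 13, 15, 16, 18, 19}
0 is in the set.
1 is in the set.
2 is in the set.
3 is NOT in the set. This is the mex.
mex = 3

3


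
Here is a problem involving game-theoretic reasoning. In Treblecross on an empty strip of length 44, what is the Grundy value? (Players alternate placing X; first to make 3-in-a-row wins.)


Treblecross: place X on empty cells; 3-in-a-row wins.
Playing within two cells of an existing X lets the opponent win at once, so sensible play treats the cells i-2..i+2 around each X as dead. The player left with no safe cell loses, so this is a normal-play take-away game on strips of safe cells.
Placing X at cell i (0-indexed) of a strip of k safe cells leaves independent strips of sizes max(0, i-2) and max(0, k-i-3). Hence G(k) = mex{ G(max(0,i-2)) XOR G(max(0,k-i-3)) : 0 <= i < k }, with G(0) = 0.
G(1): splits (0,0):0^0=0 -> mex({0}) = 1
G(2): splits (0,0):0^0=0 -> mex({0}) = 1
G(3): splits (0,0):0^0=0 -> mex({0}) = 1
G(4): splits (0,1):0^1=1 (0,0):0^0=0 -> mex({0, 1}) = 2
G(5): splits (0,2):0^1=1 (0,1):0^1=1 (0,0):0^0=0 -> mex({0, 1}) = 2
G(6) = mex({1}) = 0
G(7) = mex({0, 1, 2}) = 3
G(8) = mex({0, 1, 2}) = 3
G(9) = mex({0, 2}) = 1
G(10) = mex({0, 2, 3}) = 1
G(11) = mex({0, 3}) = 1
G(12) = mex({1, 3}) = 0
G(13) = mex({0, 1, 2, 3}) = 4
G(14) = mex({0, 1, 2}) = 3
G(15) = mex({0, 1, 2}) = 3
G(16) = mex({0, 1, 2, 4}) = 3
G(17) = mex({0, 1, 3, 4}) = 2
G(18) = mex({0, 1, 3, 4}) = 2
G(19) = mex({0, 1, 3, 5}) = 2
G(20) = mex({0, 1, 2, 3, 5}) = 4
G(21) = mex({0, 1, 2, 3, 5}) = 4
G(22) = mex({1, 2, 6}) = 0
G(23) = mex({0, 1, 2, 3, 4, 6}) = 5
G(24) = mex({0, 1, 2, 3, 4}) = 5
G(25) = mex({0, 1, 3, 4, 7}) = 2
G(26) = mex({0, 1, 3, 4, 5, 7}) = 2
G(27) = mex({0, 1, 3, 5}) = 2
G(28) = mex({0, 1, 2, 5}) = 3
G(29) = mex({0, 1, 2, 4, 5, 6}) = 3
G(30) = mex({1, 2, 4, 6}) = 0
G(31) = mex({0, 1, 2, 3, 4, 6}) = 5
G(32) = mex({1, 2, 3, 4, 7}) = 0
G(33) = mex({0, 3, 7}) = 1
G(34) = mex({0, 2, 3, 5, 7}) = 1
G(35) = mex({0, 2, 3, 5, 6}) = 1
G(36) = mex({0, 1, 2, 5, 6}) = 3
G(37) = mex({0, 1, 2, 4, 5, 6}) = 3
G(38) = mex({0, 1, 2, 4}) = 3
G(39) = mex({0, 1, 2, 3, 4, 7}) = 5
G(40) = mex({0, 1, 2, 3, 4, 5, 7}) = 6
G(41) = mex({0, 1, 2, 3, 5, 7}) = 4
G(42) = mex({0, 1, 2, 3, 5, 6, 7}) = 4
G(43) = mex({0, 2, 3, 5, 6}) = 1
G(44) = mex({1, 2, 3, 4, 5, 6}) = 0
Therefore G(44) = 0.

0


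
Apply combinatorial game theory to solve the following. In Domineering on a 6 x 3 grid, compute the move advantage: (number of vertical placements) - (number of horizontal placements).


Board is 6 x 3 (rows x cols).
Left (vertical) placements: (rows-1) * cols = 5 * 3 = 15
Right (horizontal) placements: rows * (cols-1) = 6 * 2 = 12
Advantage = Left - Right = 15 - 12 = 3

3


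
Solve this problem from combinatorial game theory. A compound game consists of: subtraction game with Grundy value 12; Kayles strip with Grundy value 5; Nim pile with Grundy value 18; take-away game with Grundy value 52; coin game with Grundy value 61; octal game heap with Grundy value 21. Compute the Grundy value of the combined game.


By the Sprague-Grundy theorem, the Grundy value of a sum of games is the XOR of individual Grundy values.
subtraction game: Grundy value = 12. Running XOR: 0 XOR 12 = 12
Kayles strip: Grundy value = 5. Running XOR: 12 XOR 5 = 9
Nim pile: Grundy value = 18. Running XOR: 9 XOR 18 = 27
take-away game: Grundy value = 52. Running XOR: 27 XOR 52 = 47
coin game: Grundy value = 61. Running XOR: 47 XOR 61 = 18
octal game heap: Grundy value = 21. Running XOR: 18 XOR 21 = 7
The combined Grundy value is 7.

7


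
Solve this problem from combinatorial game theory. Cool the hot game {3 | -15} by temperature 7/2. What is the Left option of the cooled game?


Original game: {3 | -15} (a switch {a | b} with a > b).
Cooling by t (for t below the temperature (a - b)/2 = 9) taxes each move by t: {a | b} cooled by t is {a - t | b + t}.
Cooling amount: t = 7/2
Cooled Left option: 3 - 7/2 = -1/2
Cooled Right option: -15 + 7/2 = -23/2
Cooled game: {-1/2 | -23/2}
Left option = -1/2

-1/2


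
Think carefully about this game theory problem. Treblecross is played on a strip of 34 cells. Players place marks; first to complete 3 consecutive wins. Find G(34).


Treblecross: place X on empty cells; 3-in-a-row wins.
Playing within two cells of an existing X lets the opponent win at once, so sensible play treats the cells i-2..i+2 around each X as dead. The player left with no safe cell loses, so this is a normal-play take-away game on strips of safe cells.
Placing X at cell i (0-indexed) of a strip of k safe cells leaves independent strips of sizes max(0, i-2) and max(0, k-i-3). Hence G(k) = mex{ G(max(0,i-2)) XOR G(max(0,k-i-3)) : 0 <= i < k }, with G(0) = 0.
G(1): splits (0,0):0^0=0 -> mex({0}) = 1
G(2): splits (0,0):0^0=0 -> mex({0}) = 1
G(3): splits (0,0):0^0=0 -> mex({0}) = 1
G(4): splits (0,1):0^1=1 (0,0):0^0=0 -> mex({0, 1}) = 2
G(5): splits (0,2):0^1=1 (0,1):0^1=1 (0,0):0^0=0 -> mex({0, 1}) = 2
G(6) = mex({1}) = 0
G(7) = mex({0, 1, 2}) = 3
G(8) = mex({0, 1, 2}) = 3
G(9) = mex({0, 2}) = 1
G(10) = mex({0, 2, 3}) = 1
G(11) = mex({0, 3}) = 1
G(12) = mex({1, 3}) = 0
G(13) = mex({0, 1, 2, 3}) = 4
G(14) = mex({0, 1, 2}) = 3
G(15) = mex({0, 1, 2}) = 3
G(16) = mex({0, 1, 2, 4}) = 3
G(17) = mex({0, 1, 3, 4}) = 2
G(18) = mex({0, 1, 3, 4}) = 2
G(19) = mex({0, 1, 3, 5}) = 2
G(20) = mex({0, 1, 2, 3, 5}) = 4
G(21) = mex({0, 1, 2, 3, 5}) = 4
G(22) = mex({1, 2, 6}) = 0
G(23) = mex({0, 1, 2, 3, 4, 6}) = 5
G(24) = mex({0, 1, 2, 3, 4}) = 5
G(25) = mex({0, 1, 3, 4, 7}) = 2
G(26) = mex({0, 1, 3, 4, 5, 7}) = 2
G(27) = mex({0, 1, 3, 5}) = 2
G(28) = mex({0, 1, 2, 5}) = 3
G(29) = mex({0, 1, 2, 4, 5, 6}) = 3
G(30) = mex({1, 2, 4, 6}) = 0
G(31) = mex({0, 1, 2, 3, 4, 6}) = 5
G(32) = mex({1, 2, 3, 4, 7}) = 0
G(33) = mex({0, 3, 7}) = 1
G(34) = mex({0, 2, 3, 5, 7}) = 1
Therefore G(34) = 1.

1


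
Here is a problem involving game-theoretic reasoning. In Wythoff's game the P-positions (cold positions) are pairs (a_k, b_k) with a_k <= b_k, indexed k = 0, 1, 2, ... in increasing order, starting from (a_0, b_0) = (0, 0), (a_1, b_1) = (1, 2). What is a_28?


By Wythoff's theorem, a_k = floor(k * phi) and b_k = floor(k * phi^2) = a_k + k, where phi = (1 + sqrt(5))/2 is the golden ratio.
phi = (1 + sqrt(5))/2 = 1.618034
k = 28
k * phi = 28 * 1.618034 = 45.304952
a_28 = floor(k * phi) = 45

45


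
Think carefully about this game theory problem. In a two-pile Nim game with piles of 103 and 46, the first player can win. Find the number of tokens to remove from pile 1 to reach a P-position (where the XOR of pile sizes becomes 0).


Piles: 103 and 46
Current XOR: 103 XOR 46 = 73 (non-zero, so this is an N-position).
To make the XOR zero, we need to find a move that balances the piles.
For pile 1 (size 103): target = 103 XOR 73 = 46
We reduce pile 1 from 103 to 46.
Tokens removed: 103 - 46 = 57
Verification: 46 XOR 46 = 0

57


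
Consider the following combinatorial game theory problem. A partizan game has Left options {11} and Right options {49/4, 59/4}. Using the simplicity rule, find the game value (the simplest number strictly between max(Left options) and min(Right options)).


Left options: {11}, max = 11
Right options: {49/4, 59/4}, min = 49/4
All options are numbers and max(Left) < min(Right), so by the simplicity theorem the value is the simplest (earliest-born) number strictly between 11 and 49/4.
The only integer strictly between 11 and 49/4 is 12.
No non-integer in the interval can be simpler: if x is a non-integer in the interval, then floor(x) or ceil(x) also lies in the interval (the interval contains an integer), and both are proper prefixes of x's sign expansion, i.e. born earlier. So the game value is 12.
Game value = 12

12


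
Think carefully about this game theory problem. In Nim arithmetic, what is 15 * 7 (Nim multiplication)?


Nim multiplication is bilinear over XOR: (u XOR v) * w = (u*w) XOR (v*w).
So we split each operand into its bit components and XOR the pairwise Nim products.
15 = 1 + 2 + 4 + 8 (as XOR of powers of 2).
7 = 1 + 2 + 4 (as XOR of powers of 2).
Using the standard Nim-product table on single bits:
  2*2 = 3,   2*4 = 8,   2*8 = 12,
  4*4 = 6,   4*8 = 11,  8*8 = 13,
and  1*x = x (identity), k*l = l*k (commutative).
Pairwise Nim products:
  1 * 1 = 1
  1 * 2 = 2
  1 * 4 = 4
  2 * 1 = 2
  2 * 2 = 3
  2 * 4 = 8
  4 * 1 = 4
  4 * 2 = 8
  4 * 4 = 6
  8 * 1 = 8
  8 * 2 = 12
  8 * 4 = 11
XOR them: 1 XOR 2 XOR 4 XOR 2 XOR 3 XOR 8 XOR 4 XOR 8 XOR 6 XOR 8 XOR 12 XOR 11 = 11.
Result: 15 * 7 = 11 (in Nim).

11


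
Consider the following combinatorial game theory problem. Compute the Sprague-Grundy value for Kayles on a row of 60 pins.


Kayles: a move removes 1 or 2 adjacent pins from a contiguous row.
Removing pins from a row of k leaves two independent rows (a, b) with a + b = k - 1 (one pin) or a + b = k - 2 (two pins); an end removal gives a = 0.
By Sprague-Grundy, G(k) = mex{ G(a) XOR G(b) } over all these splits. G(0) = 0.
G(1): splits (0,0):0^0=0 -> mex({0}) = 1
G(2): splits (0,1):0^1=1 (0,0):0^0=0 -> mex({0, 1}) = 2
G(3): splits (0,2):0^2=2 (1,1):1^1=0 (0,1):0^1=1 -> mex({0, 1, 2}) = 3
G(4): splits (0,3):0^3=3 (1,2):1^2=3 (0,2):0^2=2 (1,1):1^1=0 -> mex({0, 2, 3}) = 1
G(5): splits (0,4):0^1=1 (1,3):1^3=2 (2,2):2^2=0 (0,3):0^3=3 (1,2):1^2=3 -> mex({0, 1, 2, 3}) = 4
G(6) = mex({0, 1, 2, 4}) = 3
G(7) = mex({0, 1, 3, 4, 5}) = 2
G(8) = mex({0, 2, 3, 5, 6}) = 1
G(9) = mex({0, 1, 2, 3, 6, 7}) = 4
G(10) = mex({0, 1, 3, 4, 5, 7}) = 2
G(11) = mex({0, 1, 2, 3, 4, 5}) = 6
G(12) = mex({0, 1, 2, 3, 5, 6, 7}) = 4
G(13) = mex({0, 2, 3, 4, 6, 7}) = 1
G(14) = mex({0, 1, 4, 5, 6, 7}) = 2
G(15) = mex({0, 1, 2, 3, 4, 5, 6}) = 7
G(16) = mex({0, 2, 3, 5, 6, 7}) = 1
G(17) = mex({0, 1, 2, 3, 5, 6, 7}) = 4
G(18) = mex({0, 1, 2, 4, 5, 6}) = 3
G(19) = mex({0, 1, 3, 4, 5, 7}) = 2
G(20) = mex({0, 2, 3, 4, 5, 6, 7}) = 1
G(21) = mex({0, 1, 2, 3, 5, 6, 7}) = 4
G(22) = mex({0, 1, 2, 3, 4, 5, 7}) = 6
G(23) = mex({0, 1, 2, 3, 4, 5, 6}) = 7
G(24) = mex({0, 1, 2, 3, 5, 6, 7}) = 4
G(25) = mex({0, 2, 3, 4, 6, 7}) = 1
G(26) = mex({0, 1, 3, 4, 5, 6, 7}) = 2
G(27) = mex({0, 1, 2, 3, 4, 5, 6, 7}) = 8
G(28) = mex({0, 1, 2, 3, 4, 6, 7, 8}) = 5
G(29) = mex({0, 1, 2, 3, 5, 6, 7, 8, 9}) = 4
G(30) = mex({0, 1, 2, 3, 4, 5, 6, 9, 10}) = 7
G(31) = mex({0, 1, 3, 4, 5, 7, 10, 11}) = 2
G(32) = mex({0, 2, 3, 4, 5, 6, 7, 9, 11}) = 1
G(33) = mex({0, 1, 2, 3, 4, 5, 6, 7, 9, 12}) = 8
G(34) = mex({0, 1, 2, 3, 4, 5, 7, 8, 11, 12}) = 6
G(35) = mex({0, 1, 2, 3, 4, 5, 6, 8, 9, 10, 11}) = 7
G(36) = mex({0, 1, 2, 3, 5, 6, 7, 9, 10}) = 4
G(37) = mex({0, 2, 3, 4, 6, 7, 9, 10, 11, 12}) = 1
G(38) = mex({0, 1, 3, 4, 5, 6, 7, 9, 10, 11, 12}) = 2
G(39) = mex({0, 1, 2, 4, 5, 6, 7, 9, 10, 12, 14}) = 3
G(40) = mex({0, 2, 3, 4, 6, 7, 11, 12, 14}) = 1
G(41) = mex({0, 1, 2, 3, 5, 6, 7, 9, 10, 11, 12}) = 4
G(42) = mex({0, 1, 2, 3, 4, 5, 6, 9, 10}) = 7
G(43) = mex({0, 1, 3, 4, 5, 7, 9, 10, 12, 15}) = 2
G(44) = mex({0, 2, 3, 4, 5, 6, 7, 9, 10, 12, 15}) = 1
G(45) = mex({0, 1, 2, 3, 4, 5, 6, 7, 9, 10, 12, 14}) = 8
G(46) = mex({0, 1, 3, 4, 5, 7, 8, 11, 12, 14}) = 2
G(47) = mex({0, 1, 2, 3, 4, 5, 6, 8, 9, 10, 11, 12}) = 7
G(48) = mex({0, 1, 2, 3, 5, 6, 7, 9, 10}) = 4
G(49) = mex({0, 2, 3, 4, 6, 7, 9, 10, 11, 12, 15}) = 1
G(50) = mex({0, 1, 4, 5, 6, 7, 9, 11, 12, 14, 15}) = 2
G(51) = mex({0, 1, 2, 3, 4, 5, 6, 7, 9, 12, 14, 15}) = 8
G(52) = mex({0, 2, 3, 4, 5, 6, 7, 8, 11, 12, 15}) = 1
G(53) = mex({0, 1, 2, 3, 5, 6, 7, 8, 9, 10, 11, 12}) = 4
G(54) = mex({0, 1, 2, 3, 4, 5, 6, 9, 10}) = 7
G(55) = mex({0, 1, 3, 4, 5, 7, 9, 10, 11, 12}) = 2
G(56) = mex({0, 2, 3, 4, 5, 6, 7, 9, 10, 11, 12, 13, 14}) = 1
G(57) = mex({0, 1, 2, 3, 5, 6, 7, 9, 10, 12, 13, 14, 15}) = 4
G(58) = mex({0, 1, 3, 4, 5, 7, 11, 12, 14, 15}) = 2
G(59) = mex({0, 1, 2, 3, 4, 5, 6, 9, 10, 11, 12, 15}) = 7
G(60) = mex({0, 1, 2, 3, 5, 6, 7, 9, 10}) = 4
Therefore G(60) = 4.

4


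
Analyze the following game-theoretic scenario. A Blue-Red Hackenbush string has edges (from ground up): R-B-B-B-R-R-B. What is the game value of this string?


Edges (from ground): R-B-B-B-R-R-B
By Berlekamp's sign-expansion rule, a Blue-Red Hackenbush stalk has the value of the surreal number whose sign sequence is the edge sequence with B -> + and R -> -.
Sign sequence: -+++--+
Trace the sign expansion in the surreal number tree, starting from 0:
Edge 1: R (sign -) -> bounds (-inf, 0), value = -1
Edge 2: B (sign +) -> bounds (-1, 0), value = -1/2
Edge 3: B (sign +) -> bounds (-1/2, 0), value = -1/4
Edge 4: B (sign +) -> bounds (-1/4, 0), value = -1/8
Edge 5: R (sign -) -> bounds (-1/4, -1/8), value = -3/16
Edge 6: R (sign -) -> bounds (-1/4, -3/16), value = -7/32
Edge 7: B (sign +) -> bounds (-7/32, -3/16), value = -13/64
Game value = -13/64

-13/64


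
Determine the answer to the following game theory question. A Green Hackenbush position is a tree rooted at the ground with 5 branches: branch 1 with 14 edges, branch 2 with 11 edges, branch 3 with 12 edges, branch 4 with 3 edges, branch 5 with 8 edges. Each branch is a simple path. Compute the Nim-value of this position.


The tree has 5 branches from the ground vertex.
In Green Hackenbush, the Nim-value of a simple path of length k is k.
Branch 1: length 14, Nim-value = 14
Branch 2: length 11, Nim-value = 11
Branch 3: length 12, Nim-value = 12
Branch 4: length 3, Nim-value = 3
Branch 5: length 8, Nim-value = 8
Total Nim-value = XOR of all branch values:
0 XOR 14 = 14
14 XOR 11 = 5
5 XOR 12 = 9
9 XOR 3 = 10
10 XOR 8 = 2
Nim-value of the tree = 2

2


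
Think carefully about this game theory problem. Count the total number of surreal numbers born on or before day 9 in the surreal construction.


Day 0: {|} = 0 is born. Count = 1.
Day n: the number of surreal numbers born by day n is 2^(n+1) - 1.
By day 0: 2^1 - 1 = 1
By day 1: 2^2 - 1 = 3
By day 2: 2^3 - 1 = 7
By day 3: 2^4 - 1 = 15
By day 4: 2^5 - 1 = 31
By day 5: 2^6 - 1 = 63
By day 6: 2^7 - 1 = 127
By day 7: 2^8 - 1 = 255
By day 8: 2^9 - 1 = 511
By day 9: 2^10 - 1 = 1023
By day 9: 1023 surreal numbers.

1023


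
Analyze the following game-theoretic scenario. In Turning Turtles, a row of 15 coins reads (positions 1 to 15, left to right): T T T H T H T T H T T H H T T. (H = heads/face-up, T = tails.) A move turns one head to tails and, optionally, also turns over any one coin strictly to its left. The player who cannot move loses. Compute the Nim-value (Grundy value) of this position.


Coins: T T T H T H T T H T T H H T T
Key fact: a single head at position k behaves exactly like a Nim heap of size k (turning it to T and optionally flipping a coin at j < k corresponds to moving the heap from k to j, or to 0), and heads combine as a disjunctive sum (two heads at the same place would cancel, matching j XOR j = 0). So the Nim-value is the XOR of the 1-indexed positions of the heads.
Face-up positions (1-indexed): [4, 6, 9, 12, 13]
XOR 0 with 4: 0 XOR 4 = 4
XOR 4 with 6: 4 XOR 6 = 2
XOR 2 with 9: 2 XOR 9 = 11
XOR 11 with 12: 11 XOR 12 = 7
XOR 7 with 13: 7 XOR 13 = 10
Nim-value = 10

10


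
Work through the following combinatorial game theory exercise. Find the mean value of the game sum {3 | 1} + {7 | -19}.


G1 = {3 | 1}, G2 = {7 | -19}
Each is a switch {a | b} with numbers a > b; its mean value is (a + b)/2, and mean value is additive over game sums: m(G1 + G2) = m(G1) + m(G2).
Mean of G1 = (3 + (1))/2 = 4/2 = 2
Mean of G2 = (7 + (-19))/2 = -12/2 = -6
Mean of G1 + G2 = 2 + -6 = -4

-4


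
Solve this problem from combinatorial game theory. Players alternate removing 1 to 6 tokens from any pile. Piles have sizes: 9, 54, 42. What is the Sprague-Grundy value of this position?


Subtraction set: {1, 2, 3, 4, 5, 6}
For this subtraction set, G(n) = n mod 7 (period = max + 1 = 7).
Pile 1 (size 9): G(9) = 9 mod 7 = 2
Pile 2 (size 54): G(54) = 54 mod 7 = 5
Pile 3 (size 42): G(42) = 42 mod 7 = 0
Total Grundy value = XOR of all: 2 XOR 5 XOR 0 = 7

7


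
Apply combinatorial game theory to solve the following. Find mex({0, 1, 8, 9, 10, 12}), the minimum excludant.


Set = {0, 1, 8, 9, 10, 12}
0 is in the set.
1 is in the set.
2 is NOT in the set. This is the mex.
mex = 2

2


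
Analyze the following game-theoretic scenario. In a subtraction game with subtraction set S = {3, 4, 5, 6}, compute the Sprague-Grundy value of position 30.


The subtraction set is S = {3, 4, 5, 6}.
G(k) = mex{ G(k - s) : s in S, s <= k }. We compute iteratively: G(0) = 0.
G(1) = mex({}) = 0
G(2) = mex({}) = 0
G(3) = mex({0}) = 1
G(4) = mex({0}) = 1
G(5) = mex({0}) = 1
G(6) = mex({0, 1}) = 2
G(7) = mex({0, 1}) = 2
G(8) = mex({0, 1}) = 2
G(9) = mex({1, 2}) = 0
G(10) = mex({1, 2}) = 0
G(11) = mex({1, 2}) = 0
G(12) = mex({0, 2}) = 1
G(13) = mex({0, 2}) = 1
G(14) = mex({0, 2}) = 1
Observe that G(9)..G(14) = 0, 0, 0, 1, 1, 1 repeats G(0)..G(5) = 0, 0, 0, 1, 1, 1.
For k >= max(S) = 6, G(k) is determined by the previous 6 values G(k-6)..G(k-1); a window of 6 consecutive values has recurred shifted by 9, so by induction G(k + 9) = G(k) for all k >= 0: the sequence is periodic from the start with period 9.
One period: G(0..8) = 0, 0, 0, 1, 1, 1, 2, 2, 2.
30 mod 9 = 3, so G(30) = G(3) = 1.

1


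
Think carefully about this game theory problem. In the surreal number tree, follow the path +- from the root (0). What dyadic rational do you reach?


Sign expansion: +-
Rule: track bounds (lo, hi), initially (-inf, +inf). On '+', the current value becomes lo and we move to the simplest number in (value, hi): value + 1 if hi = +inf, otherwise the midpoint (value + hi)/2. On '-', the current value becomes hi and we move to value - 1 if lo = -inf, otherwise the midpoint (lo + value)/2.
Start at 0.
Step 1: sign = +, move right. Bounds: (0, +inf). Value = 1
Step 2: sign = -, move left. Bounds: (0, 1). Value = 1/2
The surreal number with sign expansion +- is 1/2.

1/2


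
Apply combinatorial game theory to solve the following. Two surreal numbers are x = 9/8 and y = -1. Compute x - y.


x = 9/8, y = -1
Converting to common denominator: 8
x = 9/8, y = -8/8
x - y = 9/8 - -1 = 17/8

17/8


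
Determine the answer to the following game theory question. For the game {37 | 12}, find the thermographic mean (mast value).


Game = {37 | 12}, a switch {a | b} with numbers a > b.
Its thermograph has left wall a - t and right wall b + t, which meet at t = (a - b)/2, where both equal (a + b)/2. So the mast (mean value) is at (a + b)/2.
Mean = (37 + (12))/2 = 49/2 = 49/2

49/2


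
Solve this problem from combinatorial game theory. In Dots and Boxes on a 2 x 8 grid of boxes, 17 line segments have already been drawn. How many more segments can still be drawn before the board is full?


Grid: 2 x 8 boxes, i.e. 3 rows and 9 columns of dots.
Horizontal edges: (rows + 1) * cols = 3 * 8 = 24
Vertical edges: rows * (cols + 1) = 2 * 9 = 18
Total edges: 24 + 18 = 42
Edges drawn: 17
Remaining: 42 - 17 = 25

25


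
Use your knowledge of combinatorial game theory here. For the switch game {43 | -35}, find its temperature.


The game is {43 | -35}, a switch {a | b} with numbers a > b.
Cooling {a | b} by t gives {a - t | b + t}, which stops being hot when a - t = b + t, i.e. at t = (a - b)/2. So the temperature of a switch is (a - b)/2.
Temperature = (Left option - Right option) / 2
= (43 - (-35)) / 2
= 78 / 2
= 39

39


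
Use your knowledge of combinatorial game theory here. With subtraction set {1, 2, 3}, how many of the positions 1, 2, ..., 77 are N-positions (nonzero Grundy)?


Subtraction set S = {1, 2, 3}, so G(n) = n mod 4.
G(n) = 0 when n is a multiple of 4.
Multiples of 4 in [1, 77]: 19
N-positions (nonzero Grundy) = 77 - 19 = 58

58


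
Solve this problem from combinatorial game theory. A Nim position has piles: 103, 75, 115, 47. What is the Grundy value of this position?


We need the XOR (exclusive or) of all pile sizes.
After XOR-ing pile 1 (size 103): 0 XOR 103 = 103
After XOR-ing pile 2 (size 75): 103 XOR 75 = 44
After XOR-ing pile 3 (size 115): 44 XOR 115 = 95
After XOR-ing pile 4 (size 47): 95 XOR 47 = 112
The Nim-value of this position is 112.

112


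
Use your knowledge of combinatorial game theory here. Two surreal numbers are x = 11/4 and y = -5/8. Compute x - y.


x = 11/4, y = -5/8
Converting to common denominator: 8
x = 22/8, y = -5/8
x - y = 11/4 - -5/8 = 27/8

27/8


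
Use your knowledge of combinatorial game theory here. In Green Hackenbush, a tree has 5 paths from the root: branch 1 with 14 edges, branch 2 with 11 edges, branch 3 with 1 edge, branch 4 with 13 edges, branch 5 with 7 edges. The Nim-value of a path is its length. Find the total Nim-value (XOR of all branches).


The tree has 5 branches from the ground vertex.
In Green Hackenbush, the Nim-value of a simple path of length k is k.
Branch 1: length 14, Nim-value = 14
Branch 2: length 11, Nim-value = 11
Branch 3: length 1, Nim-value = 1
Branch 4: length 13, Nim-value = 13
Branch 5: length 7, Nim-value = 7
Total Nim-value = XOR of all branch values:
0 XOR 14 = 14
14 XOR 11 = 5
5 XOR 1 = 4
4 XOR 13 = 9
9 XOR 7 = 14
Nim-value of the tree = 14

14


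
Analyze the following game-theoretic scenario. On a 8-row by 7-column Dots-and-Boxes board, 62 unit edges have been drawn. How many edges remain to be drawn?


Grid: 8 x 7 boxes, i.e. 9 rows and 8 columns of dots.
Horizontal edges: (rows + 1) * cols = 9 * 7 = 63
Vertical edges: rows * (cols + 1) = 8 * 8 = 64
Total edges: 63 + 64 = 127
Edges drawn: 62
Remaining: 127 - 62 = 65

65


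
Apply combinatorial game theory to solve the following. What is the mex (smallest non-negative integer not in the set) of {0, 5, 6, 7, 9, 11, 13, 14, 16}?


Set = {0, 5, 6, 7, 9, 11, 13, 14, 16}
0 is in the set.
1 is NOT in the set. This is the mex.
mex = 1

1


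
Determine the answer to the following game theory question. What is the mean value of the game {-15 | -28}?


Game = {-15 | -28}, a switch {a | b} with numbers a > b.
Its thermograph has left wall a - t and right wall b + t, which meet at t = (a - b)/2, where both equal (a + b)/2. So the mast (mean value) is at (a + b)/2.
Mean = (-15 + (-28))/2 = -43/2 = -43/2

-43/2


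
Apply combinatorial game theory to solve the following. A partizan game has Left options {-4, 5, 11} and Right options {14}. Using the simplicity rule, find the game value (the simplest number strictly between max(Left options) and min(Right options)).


Left options: {-4, 5, 11}, max = 11
Right options: {14}, min = 14
All options are numbers and max(Left) < min(Right), so by the simplicity theorem the value is the simplest (earliest-born) number strictly between 11 and 14.
Integers 12 through 13 all lie strictly between 11 and 14.
Among integers, the simplest (lowest birthday = smallest |n|; 0 is born on day 0, +-n on day n) is 12.
No non-integer in the interval can be simpler: if x is a non-integer in the interval, then floor(x) or ceil(x) also lies in the interval (the interval contains an integer), and both are proper prefixes of x's sign expansion, i.e. born earlier. So the game value is 12.
Game value = 12

12


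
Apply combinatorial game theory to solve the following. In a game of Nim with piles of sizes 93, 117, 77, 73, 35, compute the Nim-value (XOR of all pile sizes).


We need the XOR (exclusive or) of all pile sizes.
After XOR-ing pile 1 (size 93): 0 XOR 93 = 93
After XOR-ing pile 2 (size 117): 93 XOR 117 = 40
After XOR-ing pile 3 (size 77): 40 XOR 77 = 101
After XOR-ing pile 4 (size 73): 101 XOR 73 = 44
After XOR-ing pile 5 (size 35): 44 XOR 35 = 15
The Nim-value of this position is 15.

15


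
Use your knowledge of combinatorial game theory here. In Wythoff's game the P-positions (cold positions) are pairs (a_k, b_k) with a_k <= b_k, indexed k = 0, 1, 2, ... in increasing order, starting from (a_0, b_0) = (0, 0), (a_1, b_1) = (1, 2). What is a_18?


By Wythoff's theorem, a_k = floor(k * phi) and b_k = floor(k * phi^2) = a_k + k, where phi = (1 + sqrt(5))/2 is the golden ratio.
phi = (1 + sqrt(5))/2 = 1.618034
k = 18
k * phi = 18 * 1.618034 = 29.124612
a_18 = floor(k * phi) = 29

29


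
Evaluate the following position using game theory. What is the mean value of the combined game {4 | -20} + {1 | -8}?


G1 = {4 | -20}, G2 = {1 | -8}
Each is a switch {a | b} with numbers a > b; its mean value is (a + b)/2, and mean value is additive over game sums: m(G1 + G2) = m(G1) + m(G2).
Mean of G1 = (4 + (-20))/2 = -16/2 = -8
Mean of G2 = (1 + (-8))/2 = -7/2 = -7/2
Mean of G1 + G2 = -8 + -7/2 = -23/2

-23/2


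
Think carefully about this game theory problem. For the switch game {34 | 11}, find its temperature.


The game is {34 | 11}, a switch {a | b} with numbers a > b.
Cooling {a | b} by t gives {a - t | b + t}, which stops being hot when a - t = b + t, i.e. at t = (a - b)/2. So the temperature of a switch is (a - b)/2.
Temperature = (Left option - Right option) / 2
= (34 - (11)) / 2
= 23 / 2
= 23/2

23/2


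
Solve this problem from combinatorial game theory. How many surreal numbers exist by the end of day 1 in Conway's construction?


Day 0: {|} = 0 is born. Count = 1.
Day n: the number of surreal numbers born by day n is 2^(n+1) - 1.
By day 0: 2^1 - 1 = 1
By day 1: 2^2 - 1 = 3
By day 1: 3 surreal numbers.

3


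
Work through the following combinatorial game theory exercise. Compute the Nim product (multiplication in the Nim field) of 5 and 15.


Nim multiplication is bilinear over XOR: (u XOR v) * w = (u*w) XOR (v*w).
So we split each operand into its bit components and XOR the pairwise Nim products.
5 = 1 + 4 (as XOR of powers of 2).
15 = 1 + 2 + 4 + 8 (as XOR of powers of 2).
Using the standard Nim-product table on single bits:
  2*2 = 3,   2*4 = 8,   2*8 = 12,
  4*4 = 6,   4*8 = 11,  8*8 = 13,
and  1*x = x (identity), k*l = l*k (commutative).
Pairwise Nim products:
  1 * 1 = 1
  1 * 2 = 2
  1 * 4 = 4
  1 * 8 = 8
  4 * 1 = 4
  4 * 2 = 8
  4 * 4 = 6
  4 * 8 = 11
XOR them: 1 XOR 2 XOR 4 XOR 8 XOR 4 XOR 8 XOR 6 XOR 11 = 14.
Result: 5 * 15 = 14 (in Nim).

14


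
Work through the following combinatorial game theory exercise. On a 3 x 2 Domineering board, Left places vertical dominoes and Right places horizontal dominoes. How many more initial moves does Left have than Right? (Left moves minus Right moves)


Board is 3 x 2 (rows x cols).
Left (vertical) placements: (rows-1) * cols = 2 * 2 = 4
Right (horizontal) placements: rows * (cols-1) = 3 * 1 = 3
Advantage = Left - Right = 4 - 3 = 1

1


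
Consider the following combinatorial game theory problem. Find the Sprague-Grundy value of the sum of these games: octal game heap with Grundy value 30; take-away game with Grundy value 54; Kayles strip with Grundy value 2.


By the Sprague-Grundy theorem, the Grundy value of a sum of games is the XOR of individual Grundy values.
octal game heap: Grundy value = 30. Running XOR: 0 XOR 30 = 30
take-away game: Grundy value = 54. Running XOR: 30 XOR 54 = 40
Kayles strip: Grundy value = 2. Running XOR: 40 XOR 2 = 42
The combined Grundy value is 42.

42


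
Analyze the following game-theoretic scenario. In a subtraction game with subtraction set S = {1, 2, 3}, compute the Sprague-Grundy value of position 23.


The subtraction set is S = {1, 2, 3}.
G(k) = mex{ G(k - s) : s in S, s <= k }. We compute iteratively: G(0) = 0.
G(1) = mex({0}) = 1
G(2) = mex({0, 1}) = 2
G(3) = mex({0, 1, 2}) = 3
G(4) = mex({1, 2, 3}) = 0
G(5) = mex({0, 2, 3}) = 1
G(6) = mex({0, 1, 3}) = 2
Observe that G(4)..G(6) = 0, 1, 2 repeats G(0)..G(2) = 0, 1, 2.
For k >= max(S) = 3, G(k) is determined by the previous 3 values G(k-3)..G(k-1); a window of 3 consecutive values has recurred shifted by 4, so by induction G(k + 4) = G(k) for all k >= 0: the sequence is periodic from the start with period 4.
One period: G(0..3) = 0, 1, 2, 3.
23 mod 4 = 3, so G(23) = G(3) = 3.

3


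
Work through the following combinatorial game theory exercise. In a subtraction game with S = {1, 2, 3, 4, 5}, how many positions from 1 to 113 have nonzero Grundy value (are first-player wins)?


Subtraction set S = {1, 2, 3, 4, 5}, so G(n) = n mod 6.
G(n) = 0 when n is a multiple of 6.
Multiples of 6 in [1, 113]: 18
N-positions (nonzero Grundy) = 113 - 18 = 95

95


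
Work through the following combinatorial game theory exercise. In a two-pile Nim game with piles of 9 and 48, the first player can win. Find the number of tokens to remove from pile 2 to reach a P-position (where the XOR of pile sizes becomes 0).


Piles: 9 and 48
Current XOR: 9 XOR 48 = 57 (non-zero, so this is an N-position).
To make the XOR zero, we need to find a move that balances the piles.
For pile 2 (size 48): target = 48 XOR 57 = 9
We reduce pile 2 from 48 to 9.
Tokens removed: 48 - 9 = 39
Verification: 9 XOR 9 = 0

39
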